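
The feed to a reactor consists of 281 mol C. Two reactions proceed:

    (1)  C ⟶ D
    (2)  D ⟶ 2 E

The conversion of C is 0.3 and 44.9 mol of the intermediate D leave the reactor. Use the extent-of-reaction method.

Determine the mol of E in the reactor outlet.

78.8 mol

Conversion of C: C consumed = 1ξ₁ = 0.3 × 281 → ξ₁ = 84.3 mol.
D balance: n_D = 0 + 1ξ₁ − 1ξ₂ = 44.9 → ξ₂ = (1·84.3 − 44.9)/1 = 39.4 mol.
Outlet amounts (n = n₀ + Σ ν·ξ):
  C: 281 − 1(84.3) = 196.7
  D: 0 + 1(84.3) − 1(39.4) = 44.9
  E: 0 + 2(39.4) = 78.8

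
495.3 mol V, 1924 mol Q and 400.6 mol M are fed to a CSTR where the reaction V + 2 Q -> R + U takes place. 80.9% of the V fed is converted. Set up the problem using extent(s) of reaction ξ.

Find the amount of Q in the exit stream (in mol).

V reacted = 0.809 × 495.3 = 400.7 mol; ν_V = −1, so ξ = 400.7/1 = 400.7 mol.
Outlet amounts (n = n₀ + ν ξ):
  V: 495.3 − 1(400.7) = 94.6
  Q: 1924 − 2(400.7) = 1123
  R: 0 + 1(400.7) = 400.7
  U: 0 + 1(400.7) = 400.7
  M: 400.6 (inert)

1120 mol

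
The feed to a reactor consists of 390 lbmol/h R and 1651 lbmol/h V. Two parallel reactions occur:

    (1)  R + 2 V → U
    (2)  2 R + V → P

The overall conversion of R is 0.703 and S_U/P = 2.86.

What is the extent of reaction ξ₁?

Conversion of R: R consumed = 0.703 × 390 = 274.2 lbmol/h = 1ξ₁ + 2ξ₂.
Selectivity: 1ξ₁ / (1ξ₂) = 2.86 → ξ₁ = 2.86 ξ₂.
Substitute: (1·2.86 + 2) ξ₂ = 274.2 → ξ₂ = 56.41 lbmol/h, ξ₁ = 161.3 lbmol/h.
Outlet amounts (n = n₀ + Σ ν·ξ):
  R: 390 − 1(161.3) − 2(56.41) = 115.8
  V: 1651 − 2(161.3) − 1(56.41) = 1272
  U: 0 + 1(161.3) = 161.3
  P: 0 + 1(56.41) = 56.41

ξ₁ = 161 lbmol/h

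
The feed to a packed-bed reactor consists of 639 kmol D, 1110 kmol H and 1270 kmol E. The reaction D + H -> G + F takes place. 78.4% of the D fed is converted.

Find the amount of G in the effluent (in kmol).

D reacted = 0.784 × 639 = 501 kmol; ν_D = −1, so ξ = 501/1 = 501 kmol.
Outlet amounts (n = n₀ + ν ξ):
  D: 639 − 1(501) = 138
  H: 1110 − 1(501) = 609
  G: 0 + 1(501) = 501
  F: 0 + 1(501) = 501
  E: 1270 (inert)

501 kmol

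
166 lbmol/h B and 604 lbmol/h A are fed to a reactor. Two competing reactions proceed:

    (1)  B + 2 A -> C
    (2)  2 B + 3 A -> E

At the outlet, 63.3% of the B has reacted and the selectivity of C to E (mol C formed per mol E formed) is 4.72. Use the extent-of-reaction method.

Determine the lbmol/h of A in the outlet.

409 lbmol/h

Conversion of B: B consumed = 0.633 × 166 = 105.1 lbmol/h = 1ξ₁ + 2ξ₂.
Selectivity: 1ξ₁ / (1ξ₂) = 4.72 → ξ₁ = 4.72 ξ₂.
Substitute: (1·4.72 + 2) ξ₂ = 105.1 → ξ₂ = 15.64 lbmol/h, ξ₁ = 73.8 lbmol/h.
Outlet amounts (n = n₀ + Σ ν·ξ):
  B: 166 − 1(73.8) − 2(15.64) = 60.92
  A: 604 − 2(73.8) − 3(15.64) = 409.5
  C: 0 + 1(73.8) = 73.8
  E: 0 + 1(15.64) = 15.64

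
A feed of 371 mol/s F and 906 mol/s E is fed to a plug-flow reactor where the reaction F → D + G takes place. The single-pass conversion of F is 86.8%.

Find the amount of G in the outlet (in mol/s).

F reacted = 0.868 × 371 = 322 mol/s; ν_F = −1, so ξ = 322/1 = 322 mol/s.
Outlet amounts (n = n₀ + ν ξ):
  F: 371 − 1(322) = 48.97
  D: 0 + 1(322) = 322
  G: 0 + 1(322) = 322
  E: 906 (inert)

322 mol/s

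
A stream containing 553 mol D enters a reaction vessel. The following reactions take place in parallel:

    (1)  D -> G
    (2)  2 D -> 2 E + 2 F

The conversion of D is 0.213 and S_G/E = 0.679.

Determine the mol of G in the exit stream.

Conversion of D: D consumed = 0.213 × 553 = 117.8 mol = 1ξ₁ + 2ξ₂.
Selectivity: 1ξ₁ / (2ξ₂) = 0.679 → ξ₁ = 1.358 ξ₂.
Substitute: (1·1.358 + 2) ξ₂ = 117.8 → ξ₂ = 35.08 mol, ξ₁ = 47.63 mol.
Outlet amounts (n = n₀ + Σ ν·ξ):
  D: 553 − 1(47.63) − 2(35.08) = 435.2
  G: 0 + 1(47.63) = 47.63
  E: 0 + 2(35.08) = 70.15
  F: 0 + 2(35.08) = 70.15

47.6 mol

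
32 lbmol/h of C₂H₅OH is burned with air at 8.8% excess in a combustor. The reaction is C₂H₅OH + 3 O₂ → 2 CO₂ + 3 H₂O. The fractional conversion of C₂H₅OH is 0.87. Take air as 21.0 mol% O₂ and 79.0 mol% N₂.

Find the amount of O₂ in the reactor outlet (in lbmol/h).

20.9 lbmol/h

Stoichiometric O₂ = 3 × 32 = 96 lbmol/h; O₂ fed = 96 × 1.088 = 104.4 lbmol/h.
N₂ fed = 104.4 × 79/21 = 392.9 lbmol/h.
Fuel reacted = 0.87 × 32 → ξ = 27.84 lbmol/h.
Outlet (n = n₀ + ν ξ):
  C₂H₅OH: 32 − 1(27.84) = 4.16
  O₂: 104.4 − 3(27.84) = 20.93
  N₂: 392.9 (inert)
  CO₂: 0 + 2(27.84) = 55.68
  H₂O: 0 + 3(27.84) = 83.52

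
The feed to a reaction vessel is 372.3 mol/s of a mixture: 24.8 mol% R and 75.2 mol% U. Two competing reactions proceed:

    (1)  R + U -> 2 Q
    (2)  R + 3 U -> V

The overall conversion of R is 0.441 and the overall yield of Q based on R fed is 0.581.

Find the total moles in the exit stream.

331 mol/s

Yield of Q: 2ξ₁ / 92.33 = 0.581 → ξ₁ = 26.82 mol/s.
Conversion of R: 1ξ₁ + 1ξ₂ = 0.441 × 92.33 = 40.72 → ξ₂ = 13.9 mol/s.
Outlet amounts (n = n₀ + Σ ν·ξ):
  R: 92.33 − 1(26.82) − 1(13.9) = 51.61
  U: 280 − 1(26.82) − 3(13.9) = 211.5
  Q: 0 + 2(26.82) = 53.64
  V: 0 + 1(13.9) = 13.9
Total out = 51.61 + 211.5 + 53.64 + 13.9 = 330.6 mol/s.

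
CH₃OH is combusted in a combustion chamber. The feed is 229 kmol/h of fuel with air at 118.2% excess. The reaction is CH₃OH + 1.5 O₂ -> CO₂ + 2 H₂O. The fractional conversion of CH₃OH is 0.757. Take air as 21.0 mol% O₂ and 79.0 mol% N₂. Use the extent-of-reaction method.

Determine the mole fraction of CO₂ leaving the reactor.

0.0446

Stoichiometric O₂ = 1.5 × 229 = 343.5 kmol/h; O₂ fed = 343.5 × 2.182 = 749.5 kmol/h.
N₂ fed = 749.5 × 79/21 = 2820 kmol/h.
Fuel reacted = 0.757 × 229 → ξ = 173.4 kmol/h.
Outlet (n = n₀ + ν ξ):
  CH₃OH: 229 − 1(173.4) = 55.65
  O₂: 749.5 − 1.5(173.4) = 489.5
  N₂: 2820 (inert)
  CO₂: 0 + 1(173.4) = 173.4
  H₂O: 0 + 2(173.4) = 346.7
Total out = 3885 kmol/h; y_CO₂ = 173.4 / 3885 = 0.04462.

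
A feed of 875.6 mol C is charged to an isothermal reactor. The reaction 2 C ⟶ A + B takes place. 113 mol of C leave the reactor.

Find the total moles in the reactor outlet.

876 mol

For C: n = n₀ − 2ξ → 113 = 875.6 − 2ξ, giving ξ = 381.3 mol.
Outlet amounts (n = n₀ + ν ξ):
  C: 875.6 − 2(381.3) = 113
  A: 0 + 1(381.3) = 381.3
  B: 0 + 1(381.3) = 381.3
Total out = 113 + 381.3 + 381.3 = 875.6 mol.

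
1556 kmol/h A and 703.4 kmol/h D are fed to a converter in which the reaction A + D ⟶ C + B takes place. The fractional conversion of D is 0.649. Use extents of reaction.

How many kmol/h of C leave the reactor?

457 kmol/h

D reacted = 0.649 × 703.4 = 456.5 kmol/h; ν_D = −1, so ξ = 456.5/1 = 456.5 kmol/h.
Outlet amounts (n = n₀ + ν ξ):
  A: 1556 − 1(456.5) = 1099
  D: 703.4 − 1(456.5) = 246.9
  C: 0 + 1(456.5) = 456.5
  B: 0 + 1(456.5) = 456.5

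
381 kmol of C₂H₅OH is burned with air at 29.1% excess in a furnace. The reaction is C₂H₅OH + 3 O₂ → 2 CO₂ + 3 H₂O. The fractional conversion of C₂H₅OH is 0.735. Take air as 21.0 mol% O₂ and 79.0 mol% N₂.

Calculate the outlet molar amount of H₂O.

Stoichiometric O₂ = 3 × 381 = 1143 kmol; O₂ fed = 1143 × 1.291 = 1476 kmol.
N₂ fed = 1476 × 79/21 = 5551 kmol.
Fuel reacted = 0.735 × 381 → ξ = 280 kmol.
Outlet (n = n₀ + ν ξ):
  C₂H₅OH: 381 − 1(280) = 101
  O₂: 1476 − 3(280) = 635.5
  N₂: 5551 (inert)
  CO₂: 0 + 2(280) = 560.1
  H₂O: 0 + 3(280) = 840.1

840 kmol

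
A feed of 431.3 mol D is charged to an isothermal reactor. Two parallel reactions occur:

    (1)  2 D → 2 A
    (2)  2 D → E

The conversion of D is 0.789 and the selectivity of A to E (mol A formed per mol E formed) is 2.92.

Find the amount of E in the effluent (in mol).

69.2 mol

Conversion of D: D consumed = 0.789 × 431.3 = 340.3 mol = 2ξ₁ + 2ξ₂.
Selectivity: 2ξ₁ / (1ξ₂) = 2.92 → ξ₁ = 1.46 ξ₂.
Substitute: (2·1.46 + 2) ξ₂ = 340.3 → ξ₂ = 69.17 mol, ξ₁ = 101 mol.
Outlet amounts (n = n₀ + Σ ν·ξ):
  D: 431.3 − 2(101) − 2(69.17) = 91
  A: 0 + 2(101) = 202
  E: 0 + 1(69.17) = 69.17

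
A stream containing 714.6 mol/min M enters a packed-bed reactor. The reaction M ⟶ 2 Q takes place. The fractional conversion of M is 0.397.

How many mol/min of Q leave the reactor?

M reacted = 0.397 × 714.6 = 283.7 mol/min; ν_M = −1, so ξ = 283.7/1 = 283.7 mol/min.
Outlet amounts (n = n₀ + ν ξ):
  M: 714.6 − 1(283.7) = 430.9
  Q: 0 + 2(283.7) = 567.4

567 mol/min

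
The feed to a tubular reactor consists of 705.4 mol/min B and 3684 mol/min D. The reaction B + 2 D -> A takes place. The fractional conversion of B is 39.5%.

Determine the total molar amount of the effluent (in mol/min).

B reacted = 0.395 × 705.4 = 278.6 mol/min; ν_B = −1, so ξ = 278.6/1 = 278.6 mol/min.
Outlet amounts (n = n₀ + ν ξ):
  B: 705.4 − 1(278.6) = 426.8
  D: 3684 − 2(278.6) = 3127
  A: 0 + 1(278.6) = 278.6
Total out = 426.8 + 3127 + 278.6 = 3832 mol/min.

3830 mol/min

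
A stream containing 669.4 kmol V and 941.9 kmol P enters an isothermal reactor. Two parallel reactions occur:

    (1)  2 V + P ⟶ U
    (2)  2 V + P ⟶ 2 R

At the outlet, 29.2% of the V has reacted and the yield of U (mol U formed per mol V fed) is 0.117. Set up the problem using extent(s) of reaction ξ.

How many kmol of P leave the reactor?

844 kmol

Yield of U: 1ξ₁ / 669.4 = 0.117 → ξ₁ = 78.32 kmol.
Conversion of V: 2ξ₁ + 2ξ₂ = 0.292 × 669.4 = 195.5 → ξ₂ = 19.41 kmol.
Outlet amounts (n = n₀ + Σ ν·ξ):
  V: 669.4 − 2(78.32) − 2(19.41) = 473.9
  P: 941.9 − 1(78.32) − 1(19.41) = 844.2
  U: 0 + 1(78.32) = 78.32
  R: 0 + 2(19.41) = 38.83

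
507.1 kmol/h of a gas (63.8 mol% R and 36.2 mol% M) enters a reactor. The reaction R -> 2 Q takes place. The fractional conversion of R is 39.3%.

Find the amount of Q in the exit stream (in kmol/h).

254 kmol/h

R reacted = 0.393 × 323.5 = 127.1 kmol/h; ν_R = −1, so ξ = 127.1/1 = 127.1 kmol/h.
Outlet amounts (n = n₀ + ν ξ):
  R: 323.5 − 1(127.1) = 196.4
  Q: 0 + 2(127.1) = 254.3
  M: 183.6 (inert)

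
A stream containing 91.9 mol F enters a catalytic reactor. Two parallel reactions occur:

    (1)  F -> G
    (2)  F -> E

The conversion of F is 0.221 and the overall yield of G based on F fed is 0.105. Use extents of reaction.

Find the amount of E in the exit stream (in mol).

Yield of G: 1ξ₁ / 91.9 = 0.105 → ξ₁ = 9.649 mol.
Conversion of F: 1ξ₁ + 1ξ₂ = 0.221 × 91.9 = 20.31 → ξ₂ = 10.66 mol.
Outlet amounts (n = n₀ + Σ ν·ξ):
  F: 91.9 − 1(9.649) − 1(10.66) = 71.59
  G: 0 + 1(9.649) = 9.649
  E: 0 + 1(10.66) = 10.66

10.7 mol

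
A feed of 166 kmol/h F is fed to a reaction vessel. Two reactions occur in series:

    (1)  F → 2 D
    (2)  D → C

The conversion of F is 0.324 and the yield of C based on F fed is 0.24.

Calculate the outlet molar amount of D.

Conversion of F: F consumed = 1ξ₁ = 0.324 × 166 → ξ₁ = 53.78 kmol/h.
Yield of C: 1ξ₂ / 166 = 0.24 → ξ₂ = 39.84 kmol/h.
Outlet amounts (n = n₀ + Σ ν·ξ):
  F: 166 − 1(53.78) = 112.2
  D: 0 + 2(53.78) − 1(39.84) = 67.73
  C: 0 + 1(39.84) = 39.84

67.7 kmol/h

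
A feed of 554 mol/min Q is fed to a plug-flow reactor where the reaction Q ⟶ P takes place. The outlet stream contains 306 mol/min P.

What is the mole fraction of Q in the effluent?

0.448

For P: n = n₀ + 1ξ → 306 = 0 + 1ξ, giving ξ = 306 mol/min.
Outlet amounts (n = n₀ + ν ξ):
  Q: 554 − 1(306) = 248
  P: 0 + 1(306) = 306
Total out = 554 mol/min; y_Q = 248 / 554 = 0.4477.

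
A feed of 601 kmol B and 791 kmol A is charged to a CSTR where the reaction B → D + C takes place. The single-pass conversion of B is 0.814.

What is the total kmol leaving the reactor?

1880 kmol

B reacted = 0.814 × 601 = 489.2 kmol; ν_B = −1, so ξ = 489.2/1 = 489.2 kmol.
Outlet amounts (n = n₀ + ν ξ):
  B: 601 − 1(489.2) = 111.8
  D: 0 + 1(489.2) = 489.2
  C: 0 + 1(489.2) = 489.2
  A: 791 (inert)
Total out = 111.8 + 489.2 + 489.2 + 791 = 1881 kmol.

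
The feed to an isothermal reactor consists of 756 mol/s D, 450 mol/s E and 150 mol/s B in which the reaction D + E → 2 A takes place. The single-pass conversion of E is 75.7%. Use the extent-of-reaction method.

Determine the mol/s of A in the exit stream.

E reacted = 0.757 × 450 = 340.6 mol/s; ν_E = −1, so ξ = 340.6/1 = 340.6 mol/s.
Outlet amounts (n = n₀ + ν ξ):
  D: 756 − 1(340.6) = 415.4
  E: 450 − 1(340.6) = 109.4
  A: 0 + 2(340.6) = 681.3
  B: 150 (inert)

681 mol/s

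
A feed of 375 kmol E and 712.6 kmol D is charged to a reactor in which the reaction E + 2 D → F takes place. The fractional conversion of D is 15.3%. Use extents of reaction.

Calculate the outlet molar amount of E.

D reacted = 0.153 × 712.6 = 109 kmol; ν_D = −2, so ξ = 109/2 = 54.51 kmol.
Outlet amounts (n = n₀ + ν ξ):
  E: 375 − 1(54.51) = 320.5
  D: 712.6 − 2(54.51) = 603.6
  F: 0 + 1(54.51) = 54.51

320 kmol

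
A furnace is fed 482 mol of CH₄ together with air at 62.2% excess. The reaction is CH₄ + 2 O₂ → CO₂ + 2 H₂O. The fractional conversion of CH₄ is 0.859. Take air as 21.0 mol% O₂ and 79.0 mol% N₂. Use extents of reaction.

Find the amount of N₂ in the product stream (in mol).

Stoichiometric O₂ = 2 × 482 = 964 mol; O₂ fed = 964 × 1.622 = 1564 mol.
N₂ fed = 1564 × 79/21 = 5882 mol.
Fuel reacted = 0.859 × 482 → ξ = 414 mol.
Outlet (n = n₀ + ν ξ):
  CH₄: 482 − 1(414) = 67.96
  O₂: 1564 − 2(414) = 735.5
  N₂: 5882 (inert)
  CO₂: 0 + 1(414) = 414
  H₂O: 0 + 2(414) = 828.1

5880 mol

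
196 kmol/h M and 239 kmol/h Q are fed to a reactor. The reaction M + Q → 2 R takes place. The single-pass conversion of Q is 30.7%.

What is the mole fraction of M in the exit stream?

0.282

Q reacted = 0.307 × 239 = 73.37 kmol/h; ν_Q = −1, so ξ = 73.37/1 = 73.37 kmol/h.
Outlet amounts (n = n₀ + ν ξ):
  M: 196 − 1(73.37) = 122.6
  Q: 239 − 1(73.37) = 165.6
  R: 0 + 2(73.37) = 146.7
Total out = 435 kmol/h; y_M = 122.6 / 435 = 0.2819.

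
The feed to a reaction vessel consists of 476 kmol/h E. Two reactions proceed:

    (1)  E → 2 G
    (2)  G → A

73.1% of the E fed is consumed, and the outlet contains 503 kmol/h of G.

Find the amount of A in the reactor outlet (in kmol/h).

193 kmol/h

Conversion of E: E consumed = 1ξ₁ = 0.731 × 476 → ξ₁ = 348 kmol/h.
G balance: n_G = 0 + 2ξ₁ − 1ξ₂ = 503 → ξ₂ = (2·348 − 503)/1 = 192.9 kmol/h.
Outlet amounts (n = n₀ + Σ ν·ξ):
  E: 476 − 1(348) = 128
  G: 0 + 2(348) − 1(192.9) = 503
  A: 0 + 1(192.9) = 192.9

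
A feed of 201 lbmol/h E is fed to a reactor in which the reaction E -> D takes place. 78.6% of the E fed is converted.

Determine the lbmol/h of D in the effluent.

E reacted = 0.786 × 201 = 158 lbmol/h; ν_E = −1, so ξ = 158/1 = 158 lbmol/h.
Outlet amounts (n = n₀ + ν ξ):
  E: 201 − 1(158) = 43.01
  D: 0 + 1(158) = 158

158 lbmol/h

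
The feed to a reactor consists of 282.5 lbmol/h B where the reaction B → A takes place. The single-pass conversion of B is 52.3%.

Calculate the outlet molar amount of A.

148 lbmol/h

B reacted = 0.523 × 282.5 = 147.7 lbmol/h; ν_B = −1, so ξ = 147.7/1 = 147.7 lbmol/h.
Outlet amounts (n = n₀ + ν ξ):
  B: 282.5 − 1(147.7) = 134.8
  A: 0 + 1(147.7) = 147.7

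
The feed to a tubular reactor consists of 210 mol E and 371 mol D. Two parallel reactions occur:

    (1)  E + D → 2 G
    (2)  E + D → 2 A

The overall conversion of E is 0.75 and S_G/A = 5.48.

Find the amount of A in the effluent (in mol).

Conversion of E: E consumed = 0.75 × 210 = 157.5 mol = 1ξ₁ + 1ξ₂.
Selectivity: 2ξ₁ / (2ξ₂) = 5.48 → ξ₁ = 5.48 ξ₂.
Substitute: (1·5.48 + 1) ξ₂ = 157.5 → ξ₂ = 24.31 mol, ξ₁ = 133.2 mol.
Outlet amounts (n = n₀ + Σ ν·ξ):
  E: 210 − 1(133.2) − 1(24.31) = 52.5
  D: 371 − 1(133.2) − 1(24.31) = 213.5
  G: 0 + 2(133.2) = 266.4
  A: 0 + 2(24.31) = 48.61

48.6 mol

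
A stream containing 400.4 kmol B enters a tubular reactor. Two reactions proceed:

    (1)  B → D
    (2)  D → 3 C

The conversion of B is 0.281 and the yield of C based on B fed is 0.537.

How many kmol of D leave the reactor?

40.8 kmol

Conversion of B: B consumed = 1ξ₁ = 0.281 × 400.4 → ξ₁ = 112.5 kmol.
Yield of C: 3ξ₂ / 400.4 = 0.537 → ξ₂ = 71.67 kmol.
Outlet amounts (n = n₀ + Σ ν·ξ):
  B: 400.4 − 1(112.5) = 287.9
  D: 0 + 1(112.5) − 1(71.67) = 40.84
  C: 0 + 3(71.67) = 215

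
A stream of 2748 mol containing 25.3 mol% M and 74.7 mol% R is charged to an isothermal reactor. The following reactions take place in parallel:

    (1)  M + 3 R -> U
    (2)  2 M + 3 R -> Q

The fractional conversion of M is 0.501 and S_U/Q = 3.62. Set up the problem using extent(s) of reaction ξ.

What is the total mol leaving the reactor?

Conversion of M: M consumed = 0.501 × 695.2 = 348.3 mol = 1ξ₁ + 2ξ₂.
Selectivity: 1ξ₁ / (1ξ₂) = 3.62 → ξ₁ = 3.62 ξ₂.
Substitute: (1·3.62 + 2) ξ₂ = 348.3 → ξ₂ = 61.98 mol, ξ₁ = 224.4 mol.
Outlet amounts (n = n₀ + Σ ν·ξ):
  M: 695.2 − 1(224.4) − 2(61.98) = 346.9
  R: 2053 − 3(224.4) − 3(61.98) = 1194
  U: 0 + 1(224.4) = 224.4
  Q: 0 + 1(61.98) = 61.98
Total out = 346.9 + 1194 + 224.4 + 61.98 = 1827 mol.

1830 mol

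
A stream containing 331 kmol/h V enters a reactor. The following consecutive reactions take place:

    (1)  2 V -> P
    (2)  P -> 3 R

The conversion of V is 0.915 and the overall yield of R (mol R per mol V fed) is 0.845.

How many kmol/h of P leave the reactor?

Conversion of V: V consumed = 2ξ₁ = 0.915 × 331 → ξ₁ = 151.4 kmol/h.
Yield of R: 3ξ₂ / 331 = 0.845 → ξ₂ = 93.23 kmol/h.
Outlet amounts (n = n₀ + Σ ν·ξ):
  V: 331 − 2(151.4) = 28.13
  P: 0 + 1(151.4) − 1(93.23) = 58.2
  R: 0 + 3(93.23) = 279.7

58.2 kmol/h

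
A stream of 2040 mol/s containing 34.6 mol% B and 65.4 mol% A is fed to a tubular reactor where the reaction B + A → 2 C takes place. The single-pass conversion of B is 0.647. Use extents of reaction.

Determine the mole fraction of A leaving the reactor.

0.43

B reacted = 0.647 × 705.8 = 456.7 mol/s; ν_B = −1, so ξ = 456.7/1 = 456.7 mol/s.
Outlet amounts (n = n₀ + ν ξ):
  B: 705.8 − 1(456.7) = 249.2
  A: 1334 − 1(456.7) = 877.5
  C: 0 + 2(456.7) = 913.4
Total out = 2040 mol/s; y_A = 877.5 / 2040 = 0.4301.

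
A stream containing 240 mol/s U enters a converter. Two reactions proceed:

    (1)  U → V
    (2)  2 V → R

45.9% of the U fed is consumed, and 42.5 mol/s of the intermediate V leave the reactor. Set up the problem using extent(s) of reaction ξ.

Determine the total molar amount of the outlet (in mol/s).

206 mol/s

Conversion of U: U consumed = 1ξ₁ = 0.459 × 240 → ξ₁ = 110.2 mol/s.
V balance: n_V = 0 + 1ξ₁ − 2ξ₂ = 42.5 → ξ₂ = (1·110.2 − 42.5)/2 = 33.83 mol/s.
Outlet amounts (n = n₀ + Σ ν·ξ):
  U: 240 − 1(110.2) = 129.8
  V: 0 + 1(110.2) − 2(33.83) = 42.5
  R: 0 + 1(33.83) = 33.83
Total out = 129.8 + 42.5 + 33.83 = 206.2 mol/s.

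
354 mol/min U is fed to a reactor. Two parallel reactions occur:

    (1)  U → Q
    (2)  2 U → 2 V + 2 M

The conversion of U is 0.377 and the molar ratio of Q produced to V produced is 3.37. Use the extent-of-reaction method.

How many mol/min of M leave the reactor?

30.5 mol/min

Conversion of U: U consumed = 0.377 × 354 = 133.5 mol/min = 1ξ₁ + 2ξ₂.
Selectivity: 1ξ₁ / (2ξ₂) = 3.37 → ξ₁ = 6.74 ξ₂.
Substitute: (1·6.74 + 2) ξ₂ = 133.5 → ξ₂ = 15.27 mol/min, ξ₁ = 102.9 mol/min.
Outlet amounts (n = n₀ + Σ ν·ξ):
  U: 354 − 1(102.9) − 2(15.27) = 220.5
  Q: 0 + 1(102.9) = 102.9
  V: 0 + 2(15.27) = 30.54
  M: 0 + 2(15.27) = 30.54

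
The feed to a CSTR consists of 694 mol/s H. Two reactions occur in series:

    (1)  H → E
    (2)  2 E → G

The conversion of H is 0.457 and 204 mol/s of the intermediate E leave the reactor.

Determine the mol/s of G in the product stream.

Conversion of H: H consumed = 1ξ₁ = 0.457 × 694 → ξ₁ = 317.2 mol/s.
E balance: n_E = 0 + 1ξ₁ − 2ξ₂ = 204 → ξ₂ = (1·317.2 − 204)/2 = 56.58 mol/s.
Outlet amounts (n = n₀ + Σ ν·ξ):
  H: 694 − 1(317.2) = 376.8
  E: 0 + 1(317.2) − 2(56.58) = 204
  G: 0 + 1(56.58) = 56.58

56.6 mol/s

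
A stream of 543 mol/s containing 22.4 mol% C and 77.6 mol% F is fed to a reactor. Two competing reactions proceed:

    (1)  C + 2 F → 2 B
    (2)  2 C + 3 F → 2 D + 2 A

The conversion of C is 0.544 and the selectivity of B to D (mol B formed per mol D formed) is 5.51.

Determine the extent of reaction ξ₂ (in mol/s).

ξ₂ = 8.81 mol/s

Conversion of C: C consumed = 0.544 × 121.6 = 66.17 mol/s = 1ξ₁ + 2ξ₂.
Selectivity: 2ξ₁ / (2ξ₂) = 5.51 → ξ₁ = 5.51 ξ₂.
Substitute: (1·5.51 + 2) ξ₂ = 66.17 → ξ₂ = 8.811 mol/s, ξ₁ = 48.55 mol/s.
Outlet amounts (n = n₀ + Σ ν·ξ):
  C: 121.6 − 1(48.55) − 2(8.811) = 55.46
  F: 421.4 − 2(48.55) − 3(8.811) = 297.8
  B: 0 + 2(48.55) = 97.09
  D: 0 + 2(8.811) = 17.62
  A: 0 + 2(8.811) = 17.62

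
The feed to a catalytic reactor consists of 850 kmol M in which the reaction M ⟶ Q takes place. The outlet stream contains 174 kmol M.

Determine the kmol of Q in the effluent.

For M: n = n₀ − 1ξ → 174 = 850 − 1ξ, giving ξ = 676 kmol.
Outlet amounts (n = n₀ + ν ξ):
  M: 850 − 1(676) = 174
  Q: 0 + 1(676) = 676

676 kmol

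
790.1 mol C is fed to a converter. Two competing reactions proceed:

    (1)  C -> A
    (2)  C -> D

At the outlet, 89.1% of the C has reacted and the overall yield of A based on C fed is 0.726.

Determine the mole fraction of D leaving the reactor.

Yield of A: 1ξ₁ / 790.1 = 0.726 → ξ₁ = 573.6 mol.
Conversion of C: 1ξ₁ + 1ξ₂ = 0.891 × 790.1 = 704 → ξ₂ = 130.4 mol.
Outlet amounts (n = n₀ + Σ ν·ξ):
  C: 790.1 − 1(573.6) − 1(130.4) = 86.12
  A: 0 + 1(573.6) = 573.6
  D: 0 + 1(130.4) = 130.4
Total out = 790.1 mol; y_D = 130.4 / 790.1 = 0.165.

0.165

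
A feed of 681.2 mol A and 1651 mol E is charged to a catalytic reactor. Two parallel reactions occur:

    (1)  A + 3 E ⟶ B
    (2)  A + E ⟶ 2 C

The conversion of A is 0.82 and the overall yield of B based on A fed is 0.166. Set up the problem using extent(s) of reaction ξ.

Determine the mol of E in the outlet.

866 mol

Yield of B: 1ξ₁ / 681.2 = 0.166 → ξ₁ = 113.1 mol.
Conversion of A: 1ξ₁ + 1ξ₂ = 0.82 × 681.2 = 558.6 → ξ₂ = 445.5 mol.
Outlet amounts (n = n₀ + Σ ν·ξ):
  A: 681.2 − 1(113.1) − 1(445.5) = 122.6
  E: 1651 − 3(113.1) − 1(445.5) = 866.3
  B: 0 + 1(113.1) = 113.1
  C: 0 + 2(445.5) = 891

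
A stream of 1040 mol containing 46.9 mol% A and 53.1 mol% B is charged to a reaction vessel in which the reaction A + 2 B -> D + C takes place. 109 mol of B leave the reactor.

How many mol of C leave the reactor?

222 mol

For B: n = n₀ − 2ξ → 109 = 552.2 − 2ξ, giving ξ = 221.6 mol.
Outlet amounts (n = n₀ + ν ξ):
  A: 487.8 − 1(221.6) = 266.1
  B: 552.2 − 2(221.6) = 109
  D: 0 + 1(221.6) = 221.6
  C: 0 + 1(221.6) = 221.6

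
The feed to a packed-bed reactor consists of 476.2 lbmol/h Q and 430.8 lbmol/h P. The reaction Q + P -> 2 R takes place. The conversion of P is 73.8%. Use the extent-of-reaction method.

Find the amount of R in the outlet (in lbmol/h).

P reacted = 0.738 × 430.8 = 317.9 lbmol/h; ν_P = −1, so ξ = 317.9/1 = 317.9 lbmol/h.
Outlet amounts (n = n₀ + ν ξ):
  Q: 476.2 − 1(317.9) = 158.3
  P: 430.8 − 1(317.9) = 112.9
  R: 0 + 2(317.9) = 635.9

636 lbmol/h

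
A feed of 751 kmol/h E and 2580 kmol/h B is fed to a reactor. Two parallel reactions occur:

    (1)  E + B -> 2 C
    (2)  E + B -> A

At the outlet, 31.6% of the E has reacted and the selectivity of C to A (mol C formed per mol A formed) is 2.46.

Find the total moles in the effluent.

Conversion of E: E consumed = 0.316 × 751 = 237.3 kmol/h = 1ξ₁ + 1ξ₂.
Selectivity: 2ξ₁ / (1ξ₂) = 2.46 → ξ₁ = 1.23 ξ₂.
Substitute: (1·1.23 + 1) ξ₂ = 237.3 → ξ₂ = 106.4 kmol/h, ξ₁ = 130.9 kmol/h.
Outlet amounts (n = n₀ + Σ ν·ξ):
  E: 751 − 1(130.9) − 1(106.4) = 513.7
  B: 2580 − 1(130.9) − 1(106.4) = 2343
  C: 0 + 2(130.9) = 261.8
  A: 0 + 1(106.4) = 106.4
Total out = 513.7 + 2343 + 261.8 + 106.4 = 3225 kmol/h.

3220 kmol/h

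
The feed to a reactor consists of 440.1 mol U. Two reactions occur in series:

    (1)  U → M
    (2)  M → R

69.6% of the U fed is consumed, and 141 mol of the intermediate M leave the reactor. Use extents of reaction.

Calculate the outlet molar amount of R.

Conversion of U: U consumed = 1ξ₁ = 0.696 × 440.1 → ξ₁ = 306.3 mol.
M balance: n_M = 0 + 1ξ₁ − 1ξ₂ = 141 → ξ₂ = (1·306.3 − 141)/1 = 165.3 mol.
Outlet amounts (n = n₀ + Σ ν·ξ):
  U: 440.1 − 1(306.3) = 133.8
  M: 0 + 1(306.3) − 1(165.3) = 141
  R: 0 + 1(165.3) = 165.3

165 mol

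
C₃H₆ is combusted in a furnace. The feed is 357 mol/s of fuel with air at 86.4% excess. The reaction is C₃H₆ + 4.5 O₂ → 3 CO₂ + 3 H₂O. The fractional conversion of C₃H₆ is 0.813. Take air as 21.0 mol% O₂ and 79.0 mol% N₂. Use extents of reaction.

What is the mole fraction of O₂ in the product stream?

0.114

Stoichiometric O₂ = 4.5 × 357 = 1606 mol/s; O₂ fed = 1606 × 1.864 = 2995 mol/s.
N₂ fed = 2995 × 79/21 = 11270 mol/s.
Fuel reacted = 0.813 × 357 → ξ = 290.2 mol/s.
Outlet (n = n₀ + ν ξ):
  C₃H₆: 357 − 1(290.2) = 66.76
  O₂: 2995 − 4.5(290.2) = 1688
  N₂: 11270 (inert)
  CO₂: 0 + 3(290.2) = 870.7
  H₂O: 0 + 3(290.2) = 870.7
Total out = 14760 mol/s; y_O₂ = 1688 / 14760 = 0.1144.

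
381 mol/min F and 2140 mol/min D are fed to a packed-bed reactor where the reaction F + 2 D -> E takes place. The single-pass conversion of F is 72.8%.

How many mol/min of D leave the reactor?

1590 mol/min

F reacted = 0.728 × 381 = 277.4 mol/min; ν_F = −1, so ξ = 277.4/1 = 277.4 mol/min.
Outlet amounts (n = n₀ + ν ξ):
  F: 381 − 1(277.4) = 103.6
  D: 2140 − 2(277.4) = 1585
  E: 0 + 1(277.4) = 277.4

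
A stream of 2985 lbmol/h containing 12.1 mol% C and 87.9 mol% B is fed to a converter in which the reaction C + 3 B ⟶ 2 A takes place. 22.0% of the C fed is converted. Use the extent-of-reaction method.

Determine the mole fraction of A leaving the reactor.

0.0562

C reacted = 0.22 × 361.2 = 79.46 lbmol/h; ν_C = −1, so ξ = 79.46/1 = 79.46 lbmol/h.
Outlet amounts (n = n₀ + ν ξ):
  C: 361.2 − 1(79.46) = 281.7
  B: 2624 − 3(79.46) = 2385
  A: 0 + 2(79.46) = 158.9
Total out = 2826 lbmol/h; y_A = 158.9 / 2826 = 0.05623.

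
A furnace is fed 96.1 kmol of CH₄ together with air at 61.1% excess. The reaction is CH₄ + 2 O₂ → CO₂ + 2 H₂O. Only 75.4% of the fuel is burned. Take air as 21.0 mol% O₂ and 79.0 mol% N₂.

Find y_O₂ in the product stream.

0.105

Stoichiometric O₂ = 2 × 96.1 = 192.2 kmol; O₂ fed = 192.2 × 1.611 = 309.6 kmol.
N₂ fed = 309.6 × 79/21 = 1165 kmol.
Fuel reacted = 0.754 × 96.1 → ξ = 72.46 kmol.
Outlet (n = n₀ + ν ξ):
  CH₄: 96.1 − 1(72.46) = 23.64
  O₂: 309.6 − 2(72.46) = 164.7
  N₂: 1165 (inert)
  CO₂: 0 + 1(72.46) = 72.46
  H₂O: 0 + 2(72.46) = 144.9
Total out = 1571 kmol; y_O₂ = 164.7 / 1571 = 0.1049.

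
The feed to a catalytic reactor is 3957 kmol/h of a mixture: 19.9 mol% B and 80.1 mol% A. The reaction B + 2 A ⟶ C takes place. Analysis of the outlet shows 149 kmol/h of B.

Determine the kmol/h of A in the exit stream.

For B: n = n₀ − 1ξ → 149 = 787.4 − 1ξ, giving ξ = 638.4 kmol/h.
Outlet amounts (n = n₀ + ν ξ):
  B: 787.4 − 1(638.4) = 149
  A: 3170 − 2(638.4) = 1893
  C: 0 + 1(638.4) = 638.4

1890 kmol/h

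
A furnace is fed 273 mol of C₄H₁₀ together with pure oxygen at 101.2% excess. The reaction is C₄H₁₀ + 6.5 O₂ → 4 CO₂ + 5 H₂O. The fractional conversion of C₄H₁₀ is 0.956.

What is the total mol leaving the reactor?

Stoichiometric O₂ = 6.5 × 273 = 1774 mol; O₂ fed = 1774 × 2.012 = 3570 mol.
Fuel reacted = 0.956 × 273 → ξ = 261 mol.
Outlet (n = n₀ + ν ξ):
  C₄H₁₀: 273 − 1(261) = 12.01
  O₂: 3570 − 6.5(261) = 1874
  CO₂: 0 + 4(261) = 1044
  H₂O: 0 + 5(261) = 1305
Total out = 12.01 + 1874 + 1044 + 1305 = 4235 mol.

4230 mol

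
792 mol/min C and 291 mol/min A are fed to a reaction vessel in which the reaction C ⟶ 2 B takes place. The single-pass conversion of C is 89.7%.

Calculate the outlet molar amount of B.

1420 mol/min

C reacted = 0.897 × 792 = 710.4 mol/min; ν_C = −1, so ξ = 710.4/1 = 710.4 mol/min.
Outlet amounts (n = n₀ + ν ξ):
  C: 792 − 1(710.4) = 81.58
  B: 0 + 2(710.4) = 1421
  A: 291 (inert)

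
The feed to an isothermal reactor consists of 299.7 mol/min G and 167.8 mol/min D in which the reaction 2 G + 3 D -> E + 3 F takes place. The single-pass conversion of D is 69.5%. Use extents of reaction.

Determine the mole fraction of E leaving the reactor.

0.0907

D reacted = 0.695 × 167.8 = 116.6 mol/min; ν_D = −3, so ξ = 116.6/3 = 38.87 mol/min.
Outlet amounts (n = n₀ + ν ξ):
  G: 299.7 − 2(38.87) = 222
  D: 167.8 − 3(38.87) = 51.18
  E: 0 + 1(38.87) = 38.87
  F: 0 + 3(38.87) = 116.6
Total out = 428.6 mol/min; y_E = 38.87 / 428.6 = 0.09069.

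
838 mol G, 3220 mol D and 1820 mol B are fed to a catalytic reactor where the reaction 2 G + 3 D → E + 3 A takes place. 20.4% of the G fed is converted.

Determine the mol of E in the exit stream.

G reacted = 0.204 × 838 = 171 mol; ν_G = −2, so ξ = 171/2 = 85.48 mol.
Outlet amounts (n = n₀ + ν ξ):
  G: 838 − 2(85.48) = 667
  D: 3220 − 3(85.48) = 2964
  E: 0 + 1(85.48) = 85.48
  A: 0 + 3(85.48) = 256.4
  B: 1820 (inert)

85.5 mol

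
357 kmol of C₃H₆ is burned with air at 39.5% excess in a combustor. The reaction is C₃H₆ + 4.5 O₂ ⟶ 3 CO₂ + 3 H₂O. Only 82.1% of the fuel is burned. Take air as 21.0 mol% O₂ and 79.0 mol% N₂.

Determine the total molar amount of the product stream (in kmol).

Stoichiometric O₂ = 4.5 × 357 = 1606 kmol; O₂ fed = 1606 × 1.395 = 2241 kmol.
N₂ fed = 2241 × 79/21 = 8431 kmol.
Fuel reacted = 0.821 × 357 → ξ = 293.1 kmol.
Outlet (n = n₀ + ν ξ):
  C₃H₆: 357 − 1(293.1) = 63.9
  O₂: 2241 − 4.5(293.1) = 922.1
  N₂: 8431 (inert)
  CO₂: 0 + 3(293.1) = 879.3
  H₂O: 0 + 3(293.1) = 879.3
Total out = 63.9 + 922.1 + 8431 + 879.3 + 879.3 = 11180 kmol.

11200 kmol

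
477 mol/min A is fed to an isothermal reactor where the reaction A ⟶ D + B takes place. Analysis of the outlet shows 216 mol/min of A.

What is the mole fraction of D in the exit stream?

0.354

For A: n = n₀ − 1ξ → 216 = 477 − 1ξ, giving ξ = 261 mol/min.
Outlet amounts (n = n₀ + ν ξ):
  A: 477 − 1(261) = 216
  D: 0 + 1(261) = 261
  B: 0 + 1(261) = 261
Total out = 738 mol/min; y_D = 261 / 738 = 0.3537.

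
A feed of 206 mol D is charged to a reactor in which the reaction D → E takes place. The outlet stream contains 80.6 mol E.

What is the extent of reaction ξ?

ξ = 80.6 mol

For E: n = n₀ + 1ξ → 80.6 = 0 + 1ξ, giving ξ = 80.6 mol.
Outlet amounts (n = n₀ + ν ξ):
  D: 206 − 1(80.6) = 125.4
  E: 0 + 1(80.6) = 80.6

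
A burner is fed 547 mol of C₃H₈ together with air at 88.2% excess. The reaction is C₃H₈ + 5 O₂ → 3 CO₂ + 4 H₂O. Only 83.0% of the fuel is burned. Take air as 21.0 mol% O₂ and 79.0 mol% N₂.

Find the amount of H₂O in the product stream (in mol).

1820 mol

Stoichiometric O₂ = 5 × 547 = 2735 mol; O₂ fed = 2735 × 1.882 = 5147 mol.
N₂ fed = 5147 × 79/21 = 19360 mol.
Fuel reacted = 0.83 × 547 → ξ = 454 mol.
Outlet (n = n₀ + ν ξ):
  C₃H₈: 547 − 1(454) = 92.99
  O₂: 5147 − 5(454) = 2877
  N₂: 19360 (inert)
  CO₂: 0 + 3(454) = 1362
  H₂O: 0 + 4(454) = 1816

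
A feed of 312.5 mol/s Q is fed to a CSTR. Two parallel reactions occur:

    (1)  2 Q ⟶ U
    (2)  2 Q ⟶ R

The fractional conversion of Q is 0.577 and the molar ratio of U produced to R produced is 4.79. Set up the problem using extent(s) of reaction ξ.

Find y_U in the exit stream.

Conversion of Q: Q consumed = 0.577 × 312.5 = 180.3 mol/s = 2ξ₁ + 2ξ₂.
Selectivity: 1ξ₁ / (1ξ₂) = 4.79 → ξ₁ = 4.79 ξ₂.
Substitute: (2·4.79 + 2) ξ₂ = 180.3 → ξ₂ = 15.57 mol/s, ξ₁ = 74.59 mol/s.
Outlet amounts (n = n₀ + Σ ν·ξ):
  Q: 312.5 − 2(74.59) − 2(15.57) = 132.2
  U: 0 + 1(74.59) = 74.59
  R: 0 + 1(15.57) = 15.57
Total out = 222.3 mol/s; y_U = 74.59 / 222.3 = 0.3355.

0.335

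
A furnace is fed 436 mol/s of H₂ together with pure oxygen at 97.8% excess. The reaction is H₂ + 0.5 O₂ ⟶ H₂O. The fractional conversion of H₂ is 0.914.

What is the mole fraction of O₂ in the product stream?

Stoichiometric O₂ = 0.5 × 436 = 218 mol/s; O₂ fed = 218 × 1.978 = 431.2 mol/s.
Fuel reacted = 0.914 × 436 → ξ = 398.5 mol/s.
Outlet (n = n₀ + ν ξ):
  H₂: 436 − 1(398.5) = 37.5
  O₂: 431.2 − 0.5(398.5) = 232
  H₂O: 0 + 1(398.5) = 398.5
Total out = 668 mol/s; y_O₂ = 232 / 668 = 0.3473.

0.347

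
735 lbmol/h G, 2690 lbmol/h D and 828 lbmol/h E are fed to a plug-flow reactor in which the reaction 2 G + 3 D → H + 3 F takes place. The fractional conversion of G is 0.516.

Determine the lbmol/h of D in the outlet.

G reacted = 0.516 × 735 = 379.3 lbmol/h; ν_G = −2, so ξ = 379.3/2 = 189.6 lbmol/h.
Outlet amounts (n = n₀ + ν ξ):
  G: 735 − 2(189.6) = 355.7
  D: 2690 − 3(189.6) = 2121
  H: 0 + 1(189.6) = 189.6
  F: 0 + 3(189.6) = 568.9
  E: 828 (inert)

2120 lbmol/h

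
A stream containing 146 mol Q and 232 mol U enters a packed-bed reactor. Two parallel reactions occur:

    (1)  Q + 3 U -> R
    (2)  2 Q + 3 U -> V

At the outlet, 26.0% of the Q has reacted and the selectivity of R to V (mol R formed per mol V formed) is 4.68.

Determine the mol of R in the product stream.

26.6 mol

Conversion of Q: Q consumed = 0.26 × 146 = 37.96 mol = 1ξ₁ + 2ξ₂.
Selectivity: 1ξ₁ / (1ξ₂) = 4.68 → ξ₁ = 4.68 ξ₂.
Substitute: (1·4.68 + 2) ξ₂ = 37.96 → ξ₂ = 5.683 mol, ξ₁ = 26.59 mol.
Outlet amounts (n = n₀ + Σ ν·ξ):
  Q: 146 − 1(26.59) − 2(5.683) = 108
  U: 232 − 3(26.59) − 3(5.683) = 135.2
  R: 0 + 1(26.59) = 26.59
  V: 0 + 1(5.683) = 5.683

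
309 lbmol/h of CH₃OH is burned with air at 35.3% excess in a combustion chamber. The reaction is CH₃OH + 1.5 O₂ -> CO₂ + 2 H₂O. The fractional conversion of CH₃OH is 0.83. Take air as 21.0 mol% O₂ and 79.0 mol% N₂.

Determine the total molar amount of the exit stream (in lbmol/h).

3420 lbmol/h

Stoichiometric O₂ = 1.5 × 309 = 463.5 lbmol/h; O₂ fed = 463.5 × 1.353 = 627.1 lbmol/h.
N₂ fed = 627.1 × 79/21 = 2359 lbmol/h.
Fuel reacted = 0.83 × 309 → ξ = 256.5 lbmol/h.
Outlet (n = n₀ + ν ξ):
  CH₃OH: 309 − 1(256.5) = 52.53
  O₂: 627.1 − 1.5(256.5) = 242.4
  N₂: 2359 (inert)
  CO₂: 0 + 1(256.5) = 256.5
  H₂O: 0 + 2(256.5) = 512.9
Total out = 52.53 + 242.4 + 2359 + 256.5 + 512.9 = 3423 lbmol/h.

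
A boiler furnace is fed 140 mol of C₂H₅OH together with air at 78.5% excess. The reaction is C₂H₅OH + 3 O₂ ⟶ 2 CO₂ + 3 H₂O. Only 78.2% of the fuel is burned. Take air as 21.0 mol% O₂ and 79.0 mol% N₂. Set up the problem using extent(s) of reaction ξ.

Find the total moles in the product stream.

Stoichiometric O₂ = 3 × 140 = 420 mol; O₂ fed = 420 × 1.785 = 749.7 mol.
N₂ fed = 749.7 × 79/21 = 2820 mol.
Fuel reacted = 0.782 × 140 → ξ = 109.5 mol.
Outlet (n = n₀ + ν ξ):
  C₂H₅OH: 140 − 1(109.5) = 30.52
  O₂: 749.7 − 3(109.5) = 421.3
  N₂: 2820 (inert)
  CO₂: 0 + 2(109.5) = 219
  H₂O: 0 + 3(109.5) = 328.4
Total out = 30.52 + 421.3 + 2820 + 219 + 328.4 = 3819 mol.

3820 mol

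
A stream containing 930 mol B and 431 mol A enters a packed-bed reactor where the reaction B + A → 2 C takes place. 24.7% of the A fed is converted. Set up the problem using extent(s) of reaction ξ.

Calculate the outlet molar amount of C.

213 mol

A reacted = 0.247 × 431 = 106.5 mol; ν_A = −1, so ξ = 106.5/1 = 106.5 mol.
Outlet amounts (n = n₀ + ν ξ):
  B: 930 − 1(106.5) = 823.5
  A: 431 − 1(106.5) = 324.5
  C: 0 + 2(106.5) = 212.9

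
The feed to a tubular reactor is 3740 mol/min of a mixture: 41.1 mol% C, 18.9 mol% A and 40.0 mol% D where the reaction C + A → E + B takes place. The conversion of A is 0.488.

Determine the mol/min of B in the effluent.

A reacted = 0.488 × 706.9 = 344.9 mol/min; ν_A = −1, so ξ = 344.9/1 = 344.9 mol/min.
Outlet amounts (n = n₀ + ν ξ):
  C: 1537 − 1(344.9) = 1192
  A: 706.9 − 1(344.9) = 361.9
  E: 0 + 1(344.9) = 344.9
  B: 0 + 1(344.9) = 344.9
  D: 1496 (inert)

345 mol/min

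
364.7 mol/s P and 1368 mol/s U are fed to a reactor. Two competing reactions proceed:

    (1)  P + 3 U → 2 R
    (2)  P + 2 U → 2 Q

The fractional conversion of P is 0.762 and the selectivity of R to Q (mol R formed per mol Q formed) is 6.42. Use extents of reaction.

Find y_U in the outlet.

Conversion of P: P consumed = 0.762 × 364.7 = 277.9 mol/s = 1ξ₁ + 1ξ₂.
Selectivity: 2ξ₁ / (2ξ₂) = 6.42 → ξ₁ = 6.42 ξ₂.
Substitute: (1·6.42 + 1) ξ₂ = 277.9 → ξ₂ = 37.45 mol/s, ξ₁ = 240.4 mol/s.
Outlet amounts (n = n₀ + Σ ν·ξ):
  P: 364.7 − 1(240.4) − 1(37.45) = 86.8
  U: 1368 − 3(240.4) − 2(37.45) = 571.7
  R: 0 + 2(240.4) = 480.9
  Q: 0 + 2(37.45) = 74.91
Total out = 1214 mol/s; y_U = 571.7 / 1214 = 0.4708.

0.471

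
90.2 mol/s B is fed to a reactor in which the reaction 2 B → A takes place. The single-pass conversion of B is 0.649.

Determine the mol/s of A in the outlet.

29.3 mol/s

B reacted = 0.649 × 90.2 = 58.54 mol/s; ν_B = −2, so ξ = 58.54/2 = 29.27 mol/s.
Outlet amounts (n = n₀ + ν ξ):
  B: 90.2 − 2(29.27) = 31.66
  A: 0 + 1(29.27) = 29.27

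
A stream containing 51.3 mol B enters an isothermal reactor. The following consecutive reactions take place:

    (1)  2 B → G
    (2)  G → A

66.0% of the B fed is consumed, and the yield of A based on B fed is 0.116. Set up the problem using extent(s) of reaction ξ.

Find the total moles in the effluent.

34.4 mol

Conversion of B: B consumed = 2ξ₁ = 0.66 × 51.3 → ξ₁ = 16.93 mol.
Yield of A: 1ξ₂ / 51.3 = 0.116 → ξ₂ = 5.951 mol.
Outlet amounts (n = n₀ + Σ ν·ξ):
  B: 51.3 − 2(16.93) = 17.44
  G: 0 + 1(16.93) − 1(5.951) = 10.98
  A: 0 + 1(5.951) = 5.951
Total out = 17.44 + 10.98 + 5.951 = 34.37 mol.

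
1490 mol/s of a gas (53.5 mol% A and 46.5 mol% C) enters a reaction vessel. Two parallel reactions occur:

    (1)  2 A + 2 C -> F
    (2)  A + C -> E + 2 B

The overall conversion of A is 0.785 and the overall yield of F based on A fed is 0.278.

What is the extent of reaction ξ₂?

ξ₂ = 183 mol/s

Yield of F: 1ξ₁ / 797.1 = 0.278 → ξ₁ = 221.6 mol/s.
Conversion of A: 2ξ₁ + 1ξ₂ = 0.785 × 797.1 = 625.8 → ξ₂ = 182.5 mol/s.
Outlet amounts (n = n₀ + Σ ν·ξ):
  A: 797.1 − 2(221.6) − 1(182.5) = 171.4
  C: 692.9 − 2(221.6) − 1(182.5) = 67.09
  F: 0 + 1(221.6) = 221.6
  E: 0 + 1(182.5) = 182.5
  B: 0 + 2(182.5) = 365.1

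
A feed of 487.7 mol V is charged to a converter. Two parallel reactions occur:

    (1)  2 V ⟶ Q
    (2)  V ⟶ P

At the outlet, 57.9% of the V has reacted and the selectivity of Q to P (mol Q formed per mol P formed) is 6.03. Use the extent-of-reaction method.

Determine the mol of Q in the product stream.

130 mol

Conversion of V: V consumed = 0.579 × 487.7 = 282.4 mol = 2ξ₁ + 1ξ₂.
Selectivity: 1ξ₁ / (1ξ₂) = 6.03 → ξ₁ = 6.03 ξ₂.
Substitute: (2·6.03 + 1) ξ₂ = 282.4 → ξ₂ = 21.62 mol, ξ₁ = 130.4 mol.
Outlet amounts (n = n₀ + Σ ν·ξ):
  V: 487.7 − 2(130.4) − 1(21.62) = 205.3
  Q: 0 + 1(130.4) = 130.4
  P: 0 + 1(21.62) = 21.62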